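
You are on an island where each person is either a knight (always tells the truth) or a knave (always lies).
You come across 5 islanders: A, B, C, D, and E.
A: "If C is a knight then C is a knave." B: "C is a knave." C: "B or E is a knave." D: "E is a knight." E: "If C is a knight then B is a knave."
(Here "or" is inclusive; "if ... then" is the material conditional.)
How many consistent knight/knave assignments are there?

2

Consistent assignments:
  A=knight, B=knight, C=knave, D=knight, E=knight
  A=knave, B=knave, C=knight, D=knight, E=knight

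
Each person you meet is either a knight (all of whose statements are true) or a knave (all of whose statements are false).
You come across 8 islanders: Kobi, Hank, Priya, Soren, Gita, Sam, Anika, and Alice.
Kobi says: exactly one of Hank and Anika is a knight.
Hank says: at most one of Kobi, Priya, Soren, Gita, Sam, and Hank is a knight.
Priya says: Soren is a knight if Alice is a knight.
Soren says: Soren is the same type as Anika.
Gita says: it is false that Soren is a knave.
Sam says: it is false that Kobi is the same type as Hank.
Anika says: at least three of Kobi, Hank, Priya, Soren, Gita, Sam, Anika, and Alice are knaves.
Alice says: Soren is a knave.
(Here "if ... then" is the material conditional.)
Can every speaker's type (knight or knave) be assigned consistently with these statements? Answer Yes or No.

Yes

One consistent assignment: Kobi=knight, Hank=knave, Priya=knave, Soren=knave, Gita=knave, Sam=knight, Anika=knight, Alice=knight.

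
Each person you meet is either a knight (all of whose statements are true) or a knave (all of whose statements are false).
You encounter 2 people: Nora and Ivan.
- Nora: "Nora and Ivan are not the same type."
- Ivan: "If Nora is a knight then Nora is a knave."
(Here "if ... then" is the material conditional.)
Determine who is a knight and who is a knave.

Suppose Nora is a knave. Then Nora's statement "Nora and Ivan are not the same type" would have to be false. Checking the 2 ways to assign the others, none is consistent with every speaker.
(For instance, with Ivan=knave, Ivan's claim "if Nora is a knight then Nora is a knave" comes out true where it would need to be false.)
So Nora must be a knight, making "Nora and Ivan are not the same type" true. Taking Nora=knight, Ivan=knave, each remaining statement checks out:
  Ivan (knave): "if Nora is a knight then Nora is a knave" — false. ✓
This is the unique consistent assignment.

Knights: Nora. Knaves: Ivan.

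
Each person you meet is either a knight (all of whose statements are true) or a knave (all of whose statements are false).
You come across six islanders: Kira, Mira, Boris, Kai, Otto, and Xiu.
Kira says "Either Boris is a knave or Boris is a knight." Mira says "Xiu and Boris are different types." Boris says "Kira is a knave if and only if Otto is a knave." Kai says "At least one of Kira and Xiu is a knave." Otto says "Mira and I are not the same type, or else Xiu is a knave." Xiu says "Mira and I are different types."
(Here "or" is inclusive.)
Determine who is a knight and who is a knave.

Kira is a knight, Mira is a knave, Boris is a knight, Kai is a knave, Otto is a knight, and Xiu is a knight.

As a knight, Kira's statement "either Boris is a knave or Boris is a knight" should be true; it is.
Mira is a knave, and the claim "Xiu and Boris are different types" is indeed false.
Boris is a knight, and the claim "Kira is a knave if and only if Otto is a knave" is indeed true.
Kai is a knave, and the claim "at least one of Kira and Xiu is a knave" is indeed false.
Otto is a knight, so "Mira and I are not the same type, or else Xiu is a knave" must be true — and it is.
As a knight, Xiu's statement "Mira and I are different types" should be true; it is.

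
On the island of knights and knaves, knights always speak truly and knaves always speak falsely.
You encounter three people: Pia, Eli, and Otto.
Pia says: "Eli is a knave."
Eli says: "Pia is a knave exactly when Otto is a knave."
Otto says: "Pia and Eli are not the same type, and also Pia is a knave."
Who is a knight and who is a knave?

As a knight, Pia's statement "Eli is a knave" should be true; it is.
Eli is a knave, so "Pia is a knave exactly when Otto is a knave" must be False — and it is.
Otto is a knave; "Pia and Eli are not the same type, and also Pia is a knave" is False, as required.

Pia is a knight, Eli is a knave, and Otto is a knave.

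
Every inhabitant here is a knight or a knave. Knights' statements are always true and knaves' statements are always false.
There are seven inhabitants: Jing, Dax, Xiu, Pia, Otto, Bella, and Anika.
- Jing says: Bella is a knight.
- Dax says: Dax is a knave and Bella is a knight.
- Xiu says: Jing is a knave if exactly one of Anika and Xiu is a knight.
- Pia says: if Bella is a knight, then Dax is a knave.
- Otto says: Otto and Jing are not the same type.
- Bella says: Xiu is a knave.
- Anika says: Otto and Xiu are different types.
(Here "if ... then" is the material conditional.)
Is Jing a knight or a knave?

Consistent assignments: {Jing=knave, Dax=knave, Xiu=knight, Pia=knight, Otto=knight, Bella=knave, Anika=knave}; {Jing=knave, Dax=knave, Xiu=knight, Pia=knight, Otto=knave, Bella=knave, Anika=knight}
In every consistent assignment, Jing is a knave.

Jing is a knave.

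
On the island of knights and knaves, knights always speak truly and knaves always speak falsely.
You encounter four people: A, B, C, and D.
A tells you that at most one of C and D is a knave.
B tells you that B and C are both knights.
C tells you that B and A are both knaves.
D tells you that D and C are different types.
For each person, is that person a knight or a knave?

A is a knight, B is a knave, C is a knave, and D is a knight.

A (knight): "at most one of C and D is a knave" — True. ✓
B is a knave; "B and C are both knights" is False, as required.
C (knave): "B and A are both knaves" — False. ✓
D is a knight; "D and C are different types" is True, as required.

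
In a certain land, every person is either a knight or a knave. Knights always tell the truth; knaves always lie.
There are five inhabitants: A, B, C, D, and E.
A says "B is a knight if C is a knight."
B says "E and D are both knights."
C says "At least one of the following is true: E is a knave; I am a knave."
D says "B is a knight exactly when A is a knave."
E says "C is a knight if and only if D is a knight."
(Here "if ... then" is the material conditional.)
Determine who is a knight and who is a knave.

Since A is a knave, "B is a knight if C is a knight" needs to be False, which holds.
As a knave, B's statement "E and D are both knights" should be False; it is.
C (knight): "at least one of the following is true: E is a knave; I am a knave" — true. ✓
D is a knave, so "B is a knight exactly when A is a knave" must be False — and it is.
E is a knave, and the claim "C is a knight if and only if D is a knight" is indeed False.

A is a knave, B is a knave, C is a knight, D is a knave, and E is a knave.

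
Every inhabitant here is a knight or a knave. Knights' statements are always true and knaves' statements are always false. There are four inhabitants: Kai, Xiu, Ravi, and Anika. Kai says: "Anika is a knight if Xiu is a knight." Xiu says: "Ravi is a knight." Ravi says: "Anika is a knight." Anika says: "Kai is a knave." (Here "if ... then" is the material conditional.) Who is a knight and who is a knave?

Kai is a knight, Xiu is a knave, Ravi is a knave, and Anika is a knave.

Kai is a knight; "Anika is a knight if Xiu is a knight" is True, as required.
As a knave, Xiu's statement "Ravi is a knight" should be false; it is.
Ravi is a knave; "Anika is a knight" is false, as required.
As a knave, Anika's statement "Kai is a knave" should be false; it is.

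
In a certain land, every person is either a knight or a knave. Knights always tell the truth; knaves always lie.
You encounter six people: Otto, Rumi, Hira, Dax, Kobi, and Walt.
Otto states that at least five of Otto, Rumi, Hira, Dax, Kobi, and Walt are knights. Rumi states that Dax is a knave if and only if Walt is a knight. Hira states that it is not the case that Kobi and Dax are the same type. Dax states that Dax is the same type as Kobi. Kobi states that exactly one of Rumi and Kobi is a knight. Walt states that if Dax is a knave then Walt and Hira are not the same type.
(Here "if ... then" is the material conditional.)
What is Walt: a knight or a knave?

Walt is a knight.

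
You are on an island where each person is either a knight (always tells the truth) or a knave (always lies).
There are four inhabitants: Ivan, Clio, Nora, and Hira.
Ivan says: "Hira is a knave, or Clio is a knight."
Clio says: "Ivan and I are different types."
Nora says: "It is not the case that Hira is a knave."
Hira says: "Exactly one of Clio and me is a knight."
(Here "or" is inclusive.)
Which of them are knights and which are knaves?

Ivan is a knave, Clio is a knave, Nora is a knight, and Hira is a knight.

Suppose Ivan is a knight. Then Ivan's statement "Hira is a knave, or Clio is a knight" would have to be true. Checking the 8 ways to assign the others, none is consistent with every speaker.
(For instance, with Clio=knave, Nora=knight, Hira=knight, Ivan's claim "Hira is a knave, or Clio is a knight" comes out false where it would need to be true.)
So Ivan must be a knave, making "Hira is a knave, or Clio is a knight" false. Taking Ivan=knave, Clio=knave, Nora=knight, Hira=knight, each remaining statement checks out:
  Clio (knave): "Ivan and I are different types" — false. ✓
  Nora (knight): "it is not the case that Hira is a knave" — true. ✓
  Hira (knight): "exactly one of Clio and me is a knight" — true. ✓
This is the unique consistent assignment.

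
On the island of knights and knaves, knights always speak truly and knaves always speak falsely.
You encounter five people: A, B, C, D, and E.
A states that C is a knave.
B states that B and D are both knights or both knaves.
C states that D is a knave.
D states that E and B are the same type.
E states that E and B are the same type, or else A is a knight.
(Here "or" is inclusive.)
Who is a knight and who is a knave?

A (knight): "C is a knave" — true. ✓
B is a knight, so "B and D are both knights or both knaves" must be true — and it is.
C (knave): "D is a knave" — False. ✓
D is a knight, so "E and B are the same type" must be true — and it is.
E is a knight, and the claim "E and B are the same type, or else A is a knight" is indeed true.

A is a knight, B is a knight, C is a knave, D is a knight, and E is a knight.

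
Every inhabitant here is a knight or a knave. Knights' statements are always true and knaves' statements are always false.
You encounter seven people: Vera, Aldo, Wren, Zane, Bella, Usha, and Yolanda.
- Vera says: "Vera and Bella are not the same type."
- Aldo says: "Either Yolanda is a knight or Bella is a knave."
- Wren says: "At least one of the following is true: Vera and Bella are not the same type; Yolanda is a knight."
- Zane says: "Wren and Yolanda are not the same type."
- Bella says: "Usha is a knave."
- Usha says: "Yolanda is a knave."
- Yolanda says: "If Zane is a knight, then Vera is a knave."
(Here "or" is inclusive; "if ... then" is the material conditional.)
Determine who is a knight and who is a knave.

Vera is a knight, Aldo is a knight, Wren is a knight, Zane is a knight, Bella is a knave, Usha is a knight, and Yolanda is a knave.

Since Vera is a knight, "Vera and Bella are not the same type" needs to be True, which holds.
As a knight, Aldo's statement "either Yolanda is a knight or Bella is a knave" should be True; it is.
Wren is a knight, so "at least one of the following is true: Vera and Bella are not the same type; Yolanda is a knight" must be True — and it is.
Zane (knight): "Wren and Yolanda are not the same type" — True. ✓
Bella is a knave; "Usha is a knave" is false, as required.
Usha is a knight; "Yolanda is a knave" is True, as required.
Yolanda is a knave; "if Zane is a knight, then Vera is a knave" is false, as required.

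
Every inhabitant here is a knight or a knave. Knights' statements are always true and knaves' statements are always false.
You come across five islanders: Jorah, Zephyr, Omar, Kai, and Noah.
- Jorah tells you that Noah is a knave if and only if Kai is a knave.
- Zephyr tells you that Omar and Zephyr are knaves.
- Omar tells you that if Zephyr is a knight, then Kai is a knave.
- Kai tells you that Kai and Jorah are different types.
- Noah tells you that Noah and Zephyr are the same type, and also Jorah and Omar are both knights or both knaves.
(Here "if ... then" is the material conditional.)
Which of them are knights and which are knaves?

Suppose Jorah is a knight. Then Jorah's statement "Noah is a knave if and only if Kai is a knave" would have to be true. Checking the 16 ways to assign the others, none is consistent with every speaker.
(For instance, with Zephyr=knave, Omar=knight, Kai=knight, Noah=knave, Jorah's claim "Noah is a knave if and only if Kai is a knave" comes out false where it would need to be true.)
So Jorah must be a knave, making "Noah is a knave if and only if Kai is a knave" false. Taking Jorah=knave, Zephyr=knave, Omar=knight, Kai=knight, Noah=knave, each remaining statement checks out:
  Zephyr (knave): "Omar and Zephyr are knaves" — false. ✓
  Omar (knight): "if Zephyr is a knight, then Kai is a knave" — true. ✓
  Kai (knight): "Kai and Jorah are different types" — true. ✓
  Noah (knave): "Noah and Zephyr are the same type, and also Jorah and Omar are both knights or both knaves" — false. ✓
This is the unique consistent assignment.

Jorah is a knave, Zephyr is a knave, Omar is a knight, Kai is a knight, and Noah is a knave.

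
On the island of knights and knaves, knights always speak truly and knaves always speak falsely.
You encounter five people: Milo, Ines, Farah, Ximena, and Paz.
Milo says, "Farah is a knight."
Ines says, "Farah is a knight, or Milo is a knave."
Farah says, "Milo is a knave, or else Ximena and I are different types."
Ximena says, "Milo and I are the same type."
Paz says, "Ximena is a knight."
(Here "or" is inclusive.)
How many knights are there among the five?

3

The unique consistent assignment is Milo=knight, Ines=knight, Farah=knight, Ximena=knave, Paz=knave.
That has 3 knights.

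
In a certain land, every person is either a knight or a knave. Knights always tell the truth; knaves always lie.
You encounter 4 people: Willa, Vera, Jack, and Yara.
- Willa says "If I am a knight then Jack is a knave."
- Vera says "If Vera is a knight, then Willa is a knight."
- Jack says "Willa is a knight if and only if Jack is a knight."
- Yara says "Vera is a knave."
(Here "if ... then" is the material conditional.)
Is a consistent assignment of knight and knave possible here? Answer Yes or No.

Yes

One consistent assignment: Willa=knight, Vera=knight, Jack=knave, Yara=knave.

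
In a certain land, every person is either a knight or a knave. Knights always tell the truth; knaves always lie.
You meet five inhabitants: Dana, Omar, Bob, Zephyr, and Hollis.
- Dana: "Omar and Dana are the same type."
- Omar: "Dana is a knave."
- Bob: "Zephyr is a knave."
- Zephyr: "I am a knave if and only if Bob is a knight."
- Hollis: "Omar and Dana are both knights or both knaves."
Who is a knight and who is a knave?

Dana is a knave, so "Omar and Dana are the same type" must be False — and it is.
Omar is a knight, so "Dana is a knave" must be true — and it is.
Since Bob is a knave, "Zephyr is a knave" needs to be False, which holds.
Zephyr (knight): "I am a knave if and only if Bob is a knight" — true. ✓
Hollis is a knave; "Omar and Dana are both knights or both knaves" is False, as required.

Knights: Omar and Zephyr. Knaves: Dana, Bob, and Hollis.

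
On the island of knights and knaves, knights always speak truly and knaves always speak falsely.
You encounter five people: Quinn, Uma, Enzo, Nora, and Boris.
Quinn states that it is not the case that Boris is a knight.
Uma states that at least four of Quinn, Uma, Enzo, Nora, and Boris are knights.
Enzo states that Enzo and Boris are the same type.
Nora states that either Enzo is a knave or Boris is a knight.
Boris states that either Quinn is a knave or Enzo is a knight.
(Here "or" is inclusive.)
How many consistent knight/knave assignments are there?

3

Consistent assignments:
  Quinn=knave, Uma=knight, Enzo=knight, Nora=knight, Boris=knight
  Quinn=knave, Uma=knave, Enzo=knight, Nora=knight, Boris=knight
  Quinn=knave, Uma=knave, Enzo=knave, Nora=knight, Boris=knight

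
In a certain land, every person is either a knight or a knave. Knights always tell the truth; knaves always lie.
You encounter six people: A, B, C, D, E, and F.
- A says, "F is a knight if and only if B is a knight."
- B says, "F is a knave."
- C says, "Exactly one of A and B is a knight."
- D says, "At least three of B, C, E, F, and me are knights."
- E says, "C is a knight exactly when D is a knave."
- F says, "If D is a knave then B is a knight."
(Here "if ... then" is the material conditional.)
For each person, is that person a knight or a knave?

A is a knave, B is a knave, C is a knave, D is a knight, E is a knight, and F is a knight.

A is a knave, and the claim "F is a knight if and only if B is a knight" is indeed false.
B is a knave; "F is a knave" is false, as required.
Since C is a knave, "exactly one of A and B is a knight" needs to be false, which holds.
Since D is a knight, "at least three of B, C, E, F, and me are knights" needs to be true, which holds.
E (knight): "C is a knight exactly when D is a knave" — true. ✓
F is a knight, and the claim "if D is a knave then B is a knight" is indeed true.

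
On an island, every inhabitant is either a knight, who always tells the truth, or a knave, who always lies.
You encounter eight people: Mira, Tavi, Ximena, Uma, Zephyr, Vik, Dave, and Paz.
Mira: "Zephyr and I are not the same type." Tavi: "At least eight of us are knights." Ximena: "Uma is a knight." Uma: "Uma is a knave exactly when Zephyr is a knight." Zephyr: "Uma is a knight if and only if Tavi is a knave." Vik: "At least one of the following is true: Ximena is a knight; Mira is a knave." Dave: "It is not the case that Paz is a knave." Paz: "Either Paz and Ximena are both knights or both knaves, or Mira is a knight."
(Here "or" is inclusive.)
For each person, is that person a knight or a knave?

Mira is a knight, Tavi is a knave, Ximena is a knave, Uma is a knave, Zephyr is a knave, Vik is a knave, Dave is a knight, and Paz is a knight.

Mira is a knight, so "Zephyr and I are not the same type" must be True — and it is.
Tavi is a knave; "at least eight of us are knights" is False, as required.
Ximena (knave): "Uma is a knight" — False. ✓
Uma is a knave, so "Uma is a knave exactly when Zephyr is a knight" must be False — and it is.
Zephyr (knave): "Uma is a knight if and only if Tavi is a knave" — False. ✓
Vik is a knave, so "at least one of the following is true: Ximena is a knight; Mira is a knave" must be False — and it is.
Dave (knight): "it is not the case that Paz is a knave" — True. ✓
Paz is a knight, so "either Paz and Ximena are both knights or both knaves, or Mira is a knight" must be True — and it is.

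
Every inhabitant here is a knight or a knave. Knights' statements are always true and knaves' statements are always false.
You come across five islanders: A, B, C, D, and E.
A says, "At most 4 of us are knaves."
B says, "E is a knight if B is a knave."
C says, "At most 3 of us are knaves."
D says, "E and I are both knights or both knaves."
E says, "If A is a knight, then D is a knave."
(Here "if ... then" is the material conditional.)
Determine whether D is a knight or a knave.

D is a knave.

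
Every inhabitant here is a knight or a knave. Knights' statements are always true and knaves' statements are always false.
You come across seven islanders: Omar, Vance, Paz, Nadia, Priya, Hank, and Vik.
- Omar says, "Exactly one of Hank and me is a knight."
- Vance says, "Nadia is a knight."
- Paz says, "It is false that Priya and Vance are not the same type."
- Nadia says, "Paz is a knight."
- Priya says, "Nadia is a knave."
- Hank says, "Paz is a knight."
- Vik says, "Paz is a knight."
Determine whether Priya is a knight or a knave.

Priya is a knight.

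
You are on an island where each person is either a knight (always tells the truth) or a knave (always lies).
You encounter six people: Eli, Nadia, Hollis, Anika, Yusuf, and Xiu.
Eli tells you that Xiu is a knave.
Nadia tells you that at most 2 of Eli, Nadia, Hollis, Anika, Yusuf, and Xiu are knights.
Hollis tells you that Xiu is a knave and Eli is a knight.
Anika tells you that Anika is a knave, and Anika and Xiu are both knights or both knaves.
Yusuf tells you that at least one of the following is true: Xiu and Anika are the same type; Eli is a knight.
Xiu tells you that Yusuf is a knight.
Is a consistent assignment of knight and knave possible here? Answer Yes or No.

Checking all 64 assignments, each has at least one speaker whose statement's truth value contradicts their type.

No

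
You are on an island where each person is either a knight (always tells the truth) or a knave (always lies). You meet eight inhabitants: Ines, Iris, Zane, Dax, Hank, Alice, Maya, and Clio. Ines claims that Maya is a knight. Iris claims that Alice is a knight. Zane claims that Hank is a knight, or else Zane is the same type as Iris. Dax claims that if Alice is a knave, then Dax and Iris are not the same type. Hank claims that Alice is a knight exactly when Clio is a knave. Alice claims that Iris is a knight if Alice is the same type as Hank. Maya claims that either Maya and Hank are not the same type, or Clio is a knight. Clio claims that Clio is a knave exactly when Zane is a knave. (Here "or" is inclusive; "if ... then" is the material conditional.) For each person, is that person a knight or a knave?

Since Ines is a knight, "Maya is a knight" needs to be True, which holds.
As a knight, Iris's statement "Alice is a knight" should be True; it is.
Since Zane is a knight, "Hank is a knight, or else Zane is the same type as Iris" needs to be True, which holds.
As a knight, Dax's statement "if Alice is a knave, then Dax and Iris are not the same type" should be True; it is.
Hank is a knave, so "Alice is a knight exactly when Clio is a knave" must be False — and it is.
Alice (knight): "Iris is a knight if Alice is the same type as Hank" — True. ✓
Maya is a knight; "either Maya and Hank are not the same type, or Clio is a knight" is True, as required.
Clio is a knight, so "Clio is a knave exactly when Zane is a knave" must be True — and it is.

Ines is a knight, Iris is a knight, Zane is a knight, Dax is a knight, Hank is a knave, Alice is a knight, Maya is a knight, and Clio is a knight.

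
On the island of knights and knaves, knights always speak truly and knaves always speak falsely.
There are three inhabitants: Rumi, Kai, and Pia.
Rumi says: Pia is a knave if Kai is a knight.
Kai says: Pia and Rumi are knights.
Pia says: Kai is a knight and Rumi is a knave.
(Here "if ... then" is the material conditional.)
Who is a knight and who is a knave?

Rumi is a knight, Kai is a knave, and Pia is a knave.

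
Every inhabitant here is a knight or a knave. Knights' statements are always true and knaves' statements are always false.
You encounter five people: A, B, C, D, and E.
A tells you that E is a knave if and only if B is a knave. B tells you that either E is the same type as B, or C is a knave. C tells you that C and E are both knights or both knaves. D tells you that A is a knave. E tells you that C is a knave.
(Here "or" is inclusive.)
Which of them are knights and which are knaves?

Knights: A, B, and E. Knaves: C and D.

A is a knight, and the claim "E is a knave if and only if B is a knave" is indeed True.
B is a knight, and the claim "either E is the same type as B, or C is a knave" is indeed True.
C is a knave, so "C and E are both knights or both knaves" must be False — and it is.
D (knave): "A is a knave" — False. ✓
E is a knight, and the claim "C is a knave" is indeed True.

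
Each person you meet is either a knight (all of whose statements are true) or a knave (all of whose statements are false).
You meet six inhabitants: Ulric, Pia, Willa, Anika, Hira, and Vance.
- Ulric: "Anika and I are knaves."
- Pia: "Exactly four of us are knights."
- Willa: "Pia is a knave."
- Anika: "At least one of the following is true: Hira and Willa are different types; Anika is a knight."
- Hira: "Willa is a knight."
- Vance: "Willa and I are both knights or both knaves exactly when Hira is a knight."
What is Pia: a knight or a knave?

Pia is a knave.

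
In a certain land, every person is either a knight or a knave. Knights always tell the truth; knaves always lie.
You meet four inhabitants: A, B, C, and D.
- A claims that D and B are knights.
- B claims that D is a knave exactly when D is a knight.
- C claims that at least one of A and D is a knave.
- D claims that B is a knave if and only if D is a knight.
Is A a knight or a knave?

Consistent assignments: {A=knave, B=knave, C=knight, D=knight}; {A=knave, B=knave, C=knight, D=knave}
In every consistent assignment, A is a knave.

A is a knave.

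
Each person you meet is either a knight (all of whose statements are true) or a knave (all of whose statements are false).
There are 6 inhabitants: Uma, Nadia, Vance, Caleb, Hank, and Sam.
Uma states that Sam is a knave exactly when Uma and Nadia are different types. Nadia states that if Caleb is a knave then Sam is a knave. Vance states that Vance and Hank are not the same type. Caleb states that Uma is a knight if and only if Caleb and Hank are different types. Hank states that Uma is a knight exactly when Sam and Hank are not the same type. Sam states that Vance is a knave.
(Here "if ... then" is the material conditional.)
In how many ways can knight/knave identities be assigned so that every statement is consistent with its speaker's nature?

0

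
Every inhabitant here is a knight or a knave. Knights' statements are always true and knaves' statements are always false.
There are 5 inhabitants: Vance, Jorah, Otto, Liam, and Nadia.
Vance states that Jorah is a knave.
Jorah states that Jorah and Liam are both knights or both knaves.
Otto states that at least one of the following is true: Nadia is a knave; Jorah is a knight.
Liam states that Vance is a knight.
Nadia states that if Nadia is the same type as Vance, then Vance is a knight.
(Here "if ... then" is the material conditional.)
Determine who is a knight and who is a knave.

Knights: Vance, Liam, and Nadia. Knaves: Jorah and Otto.

Vance is a knight; "Jorah is a knave" is True, as required.
Jorah is a knave, so "Jorah and Liam are both knights or both knaves" must be false — and it is.
Otto (knave): "at least one of the following is true: Nadia is a knave; Jorah is a knight" — false. ✓
Liam is a knight, so "Vance is a knight" must be True — and it is.
Nadia is a knight, and the claim "if Nadia is the same type as Vance, then Vance is a knight" is indeed True.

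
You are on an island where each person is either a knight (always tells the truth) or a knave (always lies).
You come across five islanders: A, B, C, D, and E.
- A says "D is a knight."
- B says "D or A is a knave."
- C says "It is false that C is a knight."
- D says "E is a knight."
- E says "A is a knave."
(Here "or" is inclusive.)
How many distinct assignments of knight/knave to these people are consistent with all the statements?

0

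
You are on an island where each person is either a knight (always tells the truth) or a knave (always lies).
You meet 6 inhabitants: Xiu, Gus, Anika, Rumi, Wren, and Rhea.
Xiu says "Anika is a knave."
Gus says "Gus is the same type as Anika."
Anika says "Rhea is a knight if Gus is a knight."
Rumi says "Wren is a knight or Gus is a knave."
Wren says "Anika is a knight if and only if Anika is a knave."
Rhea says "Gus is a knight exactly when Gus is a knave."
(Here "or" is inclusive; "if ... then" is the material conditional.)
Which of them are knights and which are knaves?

Xiu is a knave, Gus is a knave, Anika is a knight, Rumi is a knight, Wren is a knave, and Rhea is a knave.

Xiu (knave): "Anika is a knave" — false. ✓
Gus (knave): "Gus is the same type as Anika" — false. ✓
Anika (knight): "Rhea is a knight if Gus is a knight" — True. ✓
Rumi is a knight, and the claim "Wren is a knight or Gus is a knave" is indeed True.
Wren is a knave, so "Anika is a knight if and only if Anika is a knave" must be false — and it is.
Rhea (knave): "Gus is a knight exactly when Gus is a knave" — false. ✓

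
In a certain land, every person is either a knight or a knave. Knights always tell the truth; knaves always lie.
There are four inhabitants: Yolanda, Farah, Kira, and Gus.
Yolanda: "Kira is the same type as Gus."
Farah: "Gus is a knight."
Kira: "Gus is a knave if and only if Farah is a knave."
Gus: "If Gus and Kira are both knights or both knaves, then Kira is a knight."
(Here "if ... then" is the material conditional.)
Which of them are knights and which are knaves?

Yolanda is a knight; "Kira is the same type as Gus" is true, as required.
Farah is a knight, and the claim "Gus is a knight" is indeed true.
Since Kira is a knight, "Gus is a knave if and only if Farah is a knave" needs to be true, which holds.
Gus is a knight, and the claim "if Gus and Kira are both knights or both knaves, then Kira is a knight" is indeed true.

Knights: Yolanda, Farah, Kira, and Gus. Knaves: none.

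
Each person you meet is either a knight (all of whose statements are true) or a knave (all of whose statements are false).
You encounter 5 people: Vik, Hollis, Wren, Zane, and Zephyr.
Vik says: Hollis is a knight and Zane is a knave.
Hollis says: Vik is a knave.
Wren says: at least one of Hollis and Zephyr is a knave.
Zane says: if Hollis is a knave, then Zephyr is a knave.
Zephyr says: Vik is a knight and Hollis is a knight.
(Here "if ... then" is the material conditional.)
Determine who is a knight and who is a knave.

Knights: Hollis, Wren, and Zane. Knaves: Vik and Zephyr.

Suppose Vik is a knight. Then Vik's statement "Hollis is a knight and Zane is a knave" would have to be true. Checking the 16 ways to assign the others, none is consistent with every speaker.
(For instance, with Hollis=knight, Wren=knight, Zane=knight, Zephyr=knave, Vik's claim "Hollis is a knight and Zane is a knave" comes out false where it would need to be true.)
So Vik must be a knave, making "Hollis is a knight and Zane is a knave" false. Taking Vik=knave, Hollis=knight, Wren=knight, Zane=knight, Zephyr=knave, each remaining statement checks out:
  Hollis (knight): "Vik is a knave" — true. ✓
  Wren (knight): "at least one of Hollis and Zephyr is a knave" — true. ✓
  Zane (knight): "if Hollis is a knave, then Zephyr is a knave" — true. ✓
  Zephyr (knave): "Vik is a knight and Hollis is a knight" — false. ✓
This is the unique consistent assignment.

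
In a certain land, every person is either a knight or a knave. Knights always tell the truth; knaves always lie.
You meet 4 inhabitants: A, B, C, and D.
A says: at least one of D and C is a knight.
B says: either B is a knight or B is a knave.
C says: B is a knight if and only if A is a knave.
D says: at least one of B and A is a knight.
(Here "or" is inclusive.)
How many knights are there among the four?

3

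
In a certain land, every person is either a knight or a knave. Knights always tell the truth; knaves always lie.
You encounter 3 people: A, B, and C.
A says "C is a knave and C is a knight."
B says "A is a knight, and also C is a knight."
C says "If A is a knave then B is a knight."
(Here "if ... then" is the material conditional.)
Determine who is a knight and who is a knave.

A is a knave, B is a knave, and C is a knave.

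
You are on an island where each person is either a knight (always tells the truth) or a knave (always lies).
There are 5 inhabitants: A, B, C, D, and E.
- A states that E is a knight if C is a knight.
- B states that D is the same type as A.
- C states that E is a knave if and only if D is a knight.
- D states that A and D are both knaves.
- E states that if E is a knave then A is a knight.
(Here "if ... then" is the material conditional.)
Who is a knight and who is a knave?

A is a knight; "E is a knight if C is a knight" is true, as required.
Since B is a knave, "D is the same type as A" needs to be False, which holds.
C (knight): "E is a knave if and only if D is a knight" — true. ✓
D is a knave, so "A and D are both knaves" must be False — and it is.
E is a knight, so "if E is a knave then A is a knight" must be true — and it is.

A is a knight, B is a knave, C is a knight, D is a knave, and E is a knight.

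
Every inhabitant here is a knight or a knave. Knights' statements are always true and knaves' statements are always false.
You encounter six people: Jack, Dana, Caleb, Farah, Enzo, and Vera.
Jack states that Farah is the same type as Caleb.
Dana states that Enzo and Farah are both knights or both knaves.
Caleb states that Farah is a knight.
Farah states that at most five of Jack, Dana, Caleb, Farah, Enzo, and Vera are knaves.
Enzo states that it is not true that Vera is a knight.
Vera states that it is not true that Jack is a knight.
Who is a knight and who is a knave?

Jack is a knight, Dana is a knight, Caleb is a knight, Farah is a knight, Enzo is a knight, and Vera is a knave.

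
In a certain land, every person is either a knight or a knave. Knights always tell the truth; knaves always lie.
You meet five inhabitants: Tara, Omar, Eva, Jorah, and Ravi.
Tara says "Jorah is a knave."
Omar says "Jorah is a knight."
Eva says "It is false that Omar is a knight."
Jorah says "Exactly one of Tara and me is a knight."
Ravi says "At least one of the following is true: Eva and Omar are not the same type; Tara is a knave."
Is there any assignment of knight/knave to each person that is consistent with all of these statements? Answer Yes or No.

Yes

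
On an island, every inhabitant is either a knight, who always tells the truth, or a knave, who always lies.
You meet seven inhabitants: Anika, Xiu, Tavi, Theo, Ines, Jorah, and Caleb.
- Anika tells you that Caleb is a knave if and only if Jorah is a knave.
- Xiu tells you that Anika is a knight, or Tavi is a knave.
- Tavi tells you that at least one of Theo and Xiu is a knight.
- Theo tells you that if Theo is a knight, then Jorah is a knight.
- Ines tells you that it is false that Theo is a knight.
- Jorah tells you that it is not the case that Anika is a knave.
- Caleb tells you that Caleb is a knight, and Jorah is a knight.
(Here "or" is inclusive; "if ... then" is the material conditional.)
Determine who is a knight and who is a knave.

Knights: Anika, Xiu, Tavi, Theo, Jorah, and Caleb. Knaves: Ines.

Since Anika is a knight, "Caleb is a knave if and only if Jorah is a knave" needs to be True, which holds.
Xiu (knight): "Anika is a knight, or Tavi is a knave" — True. ✓
Since Tavi is a knight, "at least one of Theo and Xiu is a knight" needs to be True, which holds.
Theo is a knight, so "if Theo is a knight, then Jorah is a knight" must be True — and it is.
Ines is a knave; "it is false that Theo is a knight" is False, as required.
As a knight, Jorah's statement "it is not the case that Anika is a knave" should be True; it is.
Since Caleb is a knight, "Caleb is a knight, and Jorah is a knight" needs to be True, which holds.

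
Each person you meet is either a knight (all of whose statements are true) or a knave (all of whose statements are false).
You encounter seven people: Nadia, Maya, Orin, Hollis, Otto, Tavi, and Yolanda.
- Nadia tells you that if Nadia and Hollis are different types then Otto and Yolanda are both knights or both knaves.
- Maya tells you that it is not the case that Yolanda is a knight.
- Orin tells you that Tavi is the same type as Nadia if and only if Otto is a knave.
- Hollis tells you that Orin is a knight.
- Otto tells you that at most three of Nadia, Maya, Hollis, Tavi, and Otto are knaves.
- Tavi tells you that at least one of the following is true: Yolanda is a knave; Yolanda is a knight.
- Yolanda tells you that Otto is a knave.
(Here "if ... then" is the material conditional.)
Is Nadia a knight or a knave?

Nadia is a knave.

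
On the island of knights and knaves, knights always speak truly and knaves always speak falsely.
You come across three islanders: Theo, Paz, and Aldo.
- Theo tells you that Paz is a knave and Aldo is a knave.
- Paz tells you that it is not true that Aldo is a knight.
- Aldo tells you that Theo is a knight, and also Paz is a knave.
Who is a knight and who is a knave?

Theo is a knave, Paz is a knight, and Aldo is a knave.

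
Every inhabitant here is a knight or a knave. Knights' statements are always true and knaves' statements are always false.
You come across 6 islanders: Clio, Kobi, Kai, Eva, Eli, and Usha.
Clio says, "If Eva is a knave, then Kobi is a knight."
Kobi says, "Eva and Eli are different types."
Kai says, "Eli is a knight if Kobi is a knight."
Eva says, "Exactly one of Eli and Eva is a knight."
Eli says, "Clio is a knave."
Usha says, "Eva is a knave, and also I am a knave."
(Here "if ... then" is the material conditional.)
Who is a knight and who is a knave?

Clio is a knight, Kobi is a knight, Kai is a knave, Eva is a knight, Eli is a knave, and Usha is a knave.

Clio is a knight, so "if Eva is a knave, then Kobi is a knight" must be true — and it is.
Kobi is a knight; "Eva and Eli are different types" is true, as required.
Kai (knave): "Eli is a knight if Kobi is a knight" — false. ✓
Eva is a knight, and the claim "exactly one of Eli and Eva is a knight" is indeed true.
As a knave, Eli's statement "Clio is a knave" should be false; it is.
Usha (knave): "Eva is a knave, and also I am a knave" — false. ✓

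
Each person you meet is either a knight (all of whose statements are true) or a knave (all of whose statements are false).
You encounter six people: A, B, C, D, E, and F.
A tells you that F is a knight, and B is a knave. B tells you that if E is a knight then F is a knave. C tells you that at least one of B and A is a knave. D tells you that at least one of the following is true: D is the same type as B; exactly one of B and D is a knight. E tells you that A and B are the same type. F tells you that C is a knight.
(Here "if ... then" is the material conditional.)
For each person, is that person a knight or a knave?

A is a knave, B is a knight, C is a knight, D is a knight, E is a knave, and F is a knight.

A is a knave; "F is a knight, and B is a knave" is False, as required.
Since B is a knight, "if E is a knight then F is a knave" needs to be true, which holds.
C is a knight, and the claim "at least one of B and A is a knave" is indeed true.
D (knight): "at least one of the following is true: D is the same type as B; exactly one of B and D is a knight" — true. ✓
E is a knave, so "A and B are the same type" must be False — and it is.
Since F is a knight, "C is a knight" needs to be true, which holds.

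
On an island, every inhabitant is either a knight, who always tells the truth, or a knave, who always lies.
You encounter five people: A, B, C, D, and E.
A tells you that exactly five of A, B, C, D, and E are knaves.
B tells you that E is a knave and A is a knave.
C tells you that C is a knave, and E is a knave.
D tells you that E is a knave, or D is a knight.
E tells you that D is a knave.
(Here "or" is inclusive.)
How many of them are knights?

The unique consistent assignment is A=knave, B=knave, C=knave, D=knave, E=knight.
That has 1 knight.

1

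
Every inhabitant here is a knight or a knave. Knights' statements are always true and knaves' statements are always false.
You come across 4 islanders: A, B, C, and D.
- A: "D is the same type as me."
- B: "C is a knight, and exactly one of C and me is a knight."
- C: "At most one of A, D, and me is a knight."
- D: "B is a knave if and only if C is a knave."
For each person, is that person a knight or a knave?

Suppose A is a knave. Then A's statement "D is the same type as me" would have to be false. Checking the 8 ways to assign the others, none is consistent with every speaker.
(For instance, with B=knave, C=knave, D=knight, C's claim "at most one of A, D, and me is a knight" comes out true where it would need to be false.)
So A must be a knight, making "D is the same type as me" true. Taking A=knight, B=knave, C=knave, D=knight, each remaining statement checks out:
  B (knave): "C is a knight, and exactly one of C and me is a knight" — false. ✓
  C (knave): "at most one of A, D, and me is a knight" — false. ✓
  D (knight): "B is a knave if and only if C is a knave" — true. ✓
This is the unique consistent assignment.

A is a knight, B is a knave, C is a knave, and D is a knight.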